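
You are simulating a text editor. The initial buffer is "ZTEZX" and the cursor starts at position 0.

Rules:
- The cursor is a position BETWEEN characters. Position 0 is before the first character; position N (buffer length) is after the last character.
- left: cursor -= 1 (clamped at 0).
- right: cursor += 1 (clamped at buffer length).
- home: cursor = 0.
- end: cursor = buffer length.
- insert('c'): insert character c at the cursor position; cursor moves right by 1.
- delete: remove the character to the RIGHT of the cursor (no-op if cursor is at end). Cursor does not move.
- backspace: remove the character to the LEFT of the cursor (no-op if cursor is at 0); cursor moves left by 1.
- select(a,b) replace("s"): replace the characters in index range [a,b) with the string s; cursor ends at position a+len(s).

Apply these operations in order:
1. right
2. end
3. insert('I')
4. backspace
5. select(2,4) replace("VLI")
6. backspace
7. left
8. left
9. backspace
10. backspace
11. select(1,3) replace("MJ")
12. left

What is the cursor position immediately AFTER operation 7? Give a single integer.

After op 1 (right): buf='ZTEZX' cursor=1
After op 2 (end): buf='ZTEZX' cursor=5
After op 3 (insert('I')): buf='ZTEZXI' cursor=6
After op 4 (backspace): buf='ZTEZX' cursor=5
After op 5 (select(2,4) replace("VLI")): buf='ZTVLIX' cursor=5
After op 6 (backspace): buf='ZTVLX' cursor=4
After op 7 (left): buf='ZTVLX' cursor=3

Answer: 3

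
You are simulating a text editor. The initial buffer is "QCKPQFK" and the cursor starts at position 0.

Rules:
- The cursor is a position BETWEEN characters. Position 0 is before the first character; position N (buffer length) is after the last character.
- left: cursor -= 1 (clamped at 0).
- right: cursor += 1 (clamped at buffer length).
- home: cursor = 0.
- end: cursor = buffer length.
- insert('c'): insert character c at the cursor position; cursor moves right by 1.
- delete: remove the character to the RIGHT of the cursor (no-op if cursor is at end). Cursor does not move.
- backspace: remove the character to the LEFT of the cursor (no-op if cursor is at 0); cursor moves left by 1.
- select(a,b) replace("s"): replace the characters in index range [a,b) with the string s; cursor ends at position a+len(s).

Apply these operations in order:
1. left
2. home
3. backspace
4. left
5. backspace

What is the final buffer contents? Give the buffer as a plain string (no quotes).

Answer: QCKPQFK

Derivation:
After op 1 (left): buf='QCKPQFK' cursor=0
After op 2 (home): buf='QCKPQFK' cursor=0
After op 3 (backspace): buf='QCKPQFK' cursor=0
After op 4 (left): buf='QCKPQFK' cursor=0
After op 5 (backspace): buf='QCKPQFK' cursor=0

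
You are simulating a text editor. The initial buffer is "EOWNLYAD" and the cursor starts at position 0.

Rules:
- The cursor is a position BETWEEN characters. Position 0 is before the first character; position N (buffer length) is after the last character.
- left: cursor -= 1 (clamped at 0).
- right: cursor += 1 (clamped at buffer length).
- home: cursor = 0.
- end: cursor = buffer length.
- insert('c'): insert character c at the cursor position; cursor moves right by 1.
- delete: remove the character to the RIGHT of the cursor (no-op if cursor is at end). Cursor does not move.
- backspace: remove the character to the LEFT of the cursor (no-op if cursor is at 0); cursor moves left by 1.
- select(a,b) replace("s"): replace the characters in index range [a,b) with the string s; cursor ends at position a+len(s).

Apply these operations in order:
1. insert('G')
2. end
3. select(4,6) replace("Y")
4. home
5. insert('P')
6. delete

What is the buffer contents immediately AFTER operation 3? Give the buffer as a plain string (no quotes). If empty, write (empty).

Answer: GEOWYYAD

Derivation:
After op 1 (insert('G')): buf='GEOWNLYAD' cursor=1
After op 2 (end): buf='GEOWNLYAD' cursor=9
After op 3 (select(4,6) replace("Y")): buf='GEOWYYAD' cursor=5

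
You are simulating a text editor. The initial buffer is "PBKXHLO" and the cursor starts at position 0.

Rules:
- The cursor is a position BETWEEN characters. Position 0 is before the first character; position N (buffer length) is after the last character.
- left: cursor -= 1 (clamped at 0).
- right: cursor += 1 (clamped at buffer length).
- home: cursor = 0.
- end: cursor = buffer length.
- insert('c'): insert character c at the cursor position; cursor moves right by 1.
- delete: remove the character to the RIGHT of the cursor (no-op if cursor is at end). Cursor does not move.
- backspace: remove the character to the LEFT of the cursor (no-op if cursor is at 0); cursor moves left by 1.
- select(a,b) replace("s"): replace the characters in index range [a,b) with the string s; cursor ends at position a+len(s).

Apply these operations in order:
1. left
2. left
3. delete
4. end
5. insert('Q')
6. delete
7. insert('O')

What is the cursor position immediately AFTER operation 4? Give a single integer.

After op 1 (left): buf='PBKXHLO' cursor=0
After op 2 (left): buf='PBKXHLO' cursor=0
After op 3 (delete): buf='BKXHLO' cursor=0
After op 4 (end): buf='BKXHLO' cursor=6

Answer: 6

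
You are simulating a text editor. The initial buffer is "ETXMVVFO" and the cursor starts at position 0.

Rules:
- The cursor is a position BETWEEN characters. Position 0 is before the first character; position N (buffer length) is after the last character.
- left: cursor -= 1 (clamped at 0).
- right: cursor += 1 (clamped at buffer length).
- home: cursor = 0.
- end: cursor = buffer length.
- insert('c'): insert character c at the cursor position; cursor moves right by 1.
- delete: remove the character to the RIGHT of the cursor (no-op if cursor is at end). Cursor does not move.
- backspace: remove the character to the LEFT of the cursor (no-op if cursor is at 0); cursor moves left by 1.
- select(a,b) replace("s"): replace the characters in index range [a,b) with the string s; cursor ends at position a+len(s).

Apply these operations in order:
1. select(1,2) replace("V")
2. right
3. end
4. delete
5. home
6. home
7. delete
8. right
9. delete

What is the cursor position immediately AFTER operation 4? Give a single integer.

After op 1 (select(1,2) replace("V")): buf='EVXMVVFO' cursor=2
After op 2 (right): buf='EVXMVVFO' cursor=3
After op 3 (end): buf='EVXMVVFO' cursor=8
After op 4 (delete): buf='EVXMVVFO' cursor=8

Answer: 8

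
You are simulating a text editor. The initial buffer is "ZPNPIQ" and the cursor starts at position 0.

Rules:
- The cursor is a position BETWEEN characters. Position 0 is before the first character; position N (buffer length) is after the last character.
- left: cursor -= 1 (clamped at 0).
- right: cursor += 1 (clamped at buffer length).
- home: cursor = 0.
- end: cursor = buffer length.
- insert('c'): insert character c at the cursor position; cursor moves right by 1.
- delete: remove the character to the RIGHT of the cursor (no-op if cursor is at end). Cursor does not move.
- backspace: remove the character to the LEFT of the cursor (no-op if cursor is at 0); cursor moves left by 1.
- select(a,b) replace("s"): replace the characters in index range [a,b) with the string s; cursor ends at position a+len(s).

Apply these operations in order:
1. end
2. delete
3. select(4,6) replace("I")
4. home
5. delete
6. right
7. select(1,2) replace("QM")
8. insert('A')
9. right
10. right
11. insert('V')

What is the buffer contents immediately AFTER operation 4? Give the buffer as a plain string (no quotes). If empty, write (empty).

Answer: ZPNPI

Derivation:
After op 1 (end): buf='ZPNPIQ' cursor=6
After op 2 (delete): buf='ZPNPIQ' cursor=6
After op 3 (select(4,6) replace("I")): buf='ZPNPI' cursor=5
After op 4 (home): buf='ZPNPI' cursor=0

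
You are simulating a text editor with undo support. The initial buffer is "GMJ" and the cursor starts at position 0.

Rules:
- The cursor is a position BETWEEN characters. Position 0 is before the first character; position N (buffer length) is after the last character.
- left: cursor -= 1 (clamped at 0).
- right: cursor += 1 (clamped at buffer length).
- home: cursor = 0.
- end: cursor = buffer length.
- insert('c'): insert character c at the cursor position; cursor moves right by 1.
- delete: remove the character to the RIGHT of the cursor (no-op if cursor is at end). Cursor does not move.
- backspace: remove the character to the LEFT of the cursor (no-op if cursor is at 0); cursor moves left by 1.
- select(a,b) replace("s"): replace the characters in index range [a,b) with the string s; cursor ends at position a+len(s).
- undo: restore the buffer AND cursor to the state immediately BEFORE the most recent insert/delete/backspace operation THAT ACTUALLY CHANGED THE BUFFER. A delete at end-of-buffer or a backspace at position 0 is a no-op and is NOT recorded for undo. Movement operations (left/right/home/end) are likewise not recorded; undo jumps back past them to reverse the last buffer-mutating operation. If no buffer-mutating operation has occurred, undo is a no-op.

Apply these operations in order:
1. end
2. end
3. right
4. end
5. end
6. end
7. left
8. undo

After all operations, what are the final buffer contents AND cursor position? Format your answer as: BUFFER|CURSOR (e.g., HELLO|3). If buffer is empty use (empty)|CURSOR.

After op 1 (end): buf='GMJ' cursor=3
After op 2 (end): buf='GMJ' cursor=3
After op 3 (right): buf='GMJ' cursor=3
After op 4 (end): buf='GMJ' cursor=3
After op 5 (end): buf='GMJ' cursor=3
After op 6 (end): buf='GMJ' cursor=3
After op 7 (left): buf='GMJ' cursor=2
After op 8 (undo): buf='GMJ' cursor=2

Answer: GMJ|2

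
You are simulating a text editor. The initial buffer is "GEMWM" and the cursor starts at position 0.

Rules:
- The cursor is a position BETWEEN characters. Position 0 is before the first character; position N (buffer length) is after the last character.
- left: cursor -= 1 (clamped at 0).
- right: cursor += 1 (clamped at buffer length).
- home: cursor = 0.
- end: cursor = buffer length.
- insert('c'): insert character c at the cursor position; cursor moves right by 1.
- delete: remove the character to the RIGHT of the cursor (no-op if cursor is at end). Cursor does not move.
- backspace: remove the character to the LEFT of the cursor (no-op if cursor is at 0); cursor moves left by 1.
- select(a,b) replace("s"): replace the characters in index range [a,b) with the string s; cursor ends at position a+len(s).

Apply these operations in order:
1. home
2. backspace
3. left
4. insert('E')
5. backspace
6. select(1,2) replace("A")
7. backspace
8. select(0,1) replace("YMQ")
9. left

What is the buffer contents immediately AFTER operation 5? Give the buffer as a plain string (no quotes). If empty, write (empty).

After op 1 (home): buf='GEMWM' cursor=0
After op 2 (backspace): buf='GEMWM' cursor=0
After op 3 (left): buf='GEMWM' cursor=0
After op 4 (insert('E')): buf='EGEMWM' cursor=1
After op 5 (backspace): buf='GEMWM' cursor=0

Answer: GEMWM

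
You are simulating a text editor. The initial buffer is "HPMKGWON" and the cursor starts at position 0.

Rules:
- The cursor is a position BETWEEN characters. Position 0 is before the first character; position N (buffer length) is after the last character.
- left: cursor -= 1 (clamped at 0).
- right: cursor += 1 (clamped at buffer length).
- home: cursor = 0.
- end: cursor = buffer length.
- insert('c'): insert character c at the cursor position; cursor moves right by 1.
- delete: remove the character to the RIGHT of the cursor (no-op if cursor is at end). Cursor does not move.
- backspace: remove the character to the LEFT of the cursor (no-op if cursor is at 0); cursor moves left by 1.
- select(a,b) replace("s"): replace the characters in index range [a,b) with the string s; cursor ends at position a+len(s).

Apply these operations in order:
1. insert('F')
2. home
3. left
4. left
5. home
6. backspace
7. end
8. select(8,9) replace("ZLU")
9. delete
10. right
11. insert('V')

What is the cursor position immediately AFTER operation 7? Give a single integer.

After op 1 (insert('F')): buf='FHPMKGWON' cursor=1
After op 2 (home): buf='FHPMKGWON' cursor=0
After op 3 (left): buf='FHPMKGWON' cursor=0
After op 4 (left): buf='FHPMKGWON' cursor=0
After op 5 (home): buf='FHPMKGWON' cursor=0
After op 6 (backspace): buf='FHPMKGWON' cursor=0
After op 7 (end): buf='FHPMKGWON' cursor=9

Answer: 9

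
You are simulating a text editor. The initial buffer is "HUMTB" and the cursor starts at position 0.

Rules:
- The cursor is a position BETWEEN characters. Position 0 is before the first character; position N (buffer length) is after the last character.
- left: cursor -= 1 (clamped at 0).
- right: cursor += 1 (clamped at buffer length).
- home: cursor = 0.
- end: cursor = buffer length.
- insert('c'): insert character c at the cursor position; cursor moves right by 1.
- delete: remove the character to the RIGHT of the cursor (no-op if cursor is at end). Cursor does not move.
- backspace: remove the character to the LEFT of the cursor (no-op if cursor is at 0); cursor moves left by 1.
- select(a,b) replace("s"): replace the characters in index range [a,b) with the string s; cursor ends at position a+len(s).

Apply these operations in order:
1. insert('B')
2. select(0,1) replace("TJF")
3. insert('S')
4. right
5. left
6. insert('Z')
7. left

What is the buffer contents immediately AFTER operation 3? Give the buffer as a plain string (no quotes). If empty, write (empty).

Answer: TJFSHUMTB

Derivation:
After op 1 (insert('B')): buf='BHUMTB' cursor=1
After op 2 (select(0,1) replace("TJF")): buf='TJFHUMTB' cursor=3
After op 3 (insert('S')): buf='TJFSHUMTB' cursor=4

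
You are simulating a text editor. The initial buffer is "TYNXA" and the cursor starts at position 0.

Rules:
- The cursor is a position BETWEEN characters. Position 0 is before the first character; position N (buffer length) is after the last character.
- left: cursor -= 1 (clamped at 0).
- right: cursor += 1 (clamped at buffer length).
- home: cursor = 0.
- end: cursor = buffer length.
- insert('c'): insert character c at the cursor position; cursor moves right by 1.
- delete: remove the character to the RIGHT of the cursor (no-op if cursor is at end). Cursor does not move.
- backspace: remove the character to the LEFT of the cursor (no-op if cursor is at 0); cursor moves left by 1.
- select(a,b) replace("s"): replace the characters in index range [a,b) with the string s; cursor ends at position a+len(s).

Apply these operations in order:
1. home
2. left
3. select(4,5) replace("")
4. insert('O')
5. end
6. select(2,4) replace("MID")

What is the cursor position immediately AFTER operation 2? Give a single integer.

Answer: 0

Derivation:
After op 1 (home): buf='TYNXA' cursor=0
After op 2 (left): buf='TYNXA' cursor=0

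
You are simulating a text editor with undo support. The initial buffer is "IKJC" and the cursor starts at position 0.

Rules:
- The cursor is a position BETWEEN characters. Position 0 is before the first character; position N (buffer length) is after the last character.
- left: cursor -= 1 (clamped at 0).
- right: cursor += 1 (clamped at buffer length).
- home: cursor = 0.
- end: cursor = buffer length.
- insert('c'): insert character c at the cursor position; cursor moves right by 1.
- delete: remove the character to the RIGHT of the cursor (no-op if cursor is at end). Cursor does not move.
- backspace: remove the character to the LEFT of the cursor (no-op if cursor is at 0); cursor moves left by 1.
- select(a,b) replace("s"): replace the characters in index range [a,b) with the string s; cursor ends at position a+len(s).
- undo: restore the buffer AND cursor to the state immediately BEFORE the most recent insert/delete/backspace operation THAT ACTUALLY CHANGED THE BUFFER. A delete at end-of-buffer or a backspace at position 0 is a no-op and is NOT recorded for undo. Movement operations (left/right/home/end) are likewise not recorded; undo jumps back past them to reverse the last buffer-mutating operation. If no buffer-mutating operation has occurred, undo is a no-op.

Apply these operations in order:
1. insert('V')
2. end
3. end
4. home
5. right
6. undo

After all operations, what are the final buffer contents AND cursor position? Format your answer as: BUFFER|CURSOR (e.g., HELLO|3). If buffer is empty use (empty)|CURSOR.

After op 1 (insert('V')): buf='VIKJC' cursor=1
After op 2 (end): buf='VIKJC' cursor=5
After op 3 (end): buf='VIKJC' cursor=5
After op 4 (home): buf='VIKJC' cursor=0
After op 5 (right): buf='VIKJC' cursor=1
After op 6 (undo): buf='IKJC' cursor=0

Answer: IKJC|0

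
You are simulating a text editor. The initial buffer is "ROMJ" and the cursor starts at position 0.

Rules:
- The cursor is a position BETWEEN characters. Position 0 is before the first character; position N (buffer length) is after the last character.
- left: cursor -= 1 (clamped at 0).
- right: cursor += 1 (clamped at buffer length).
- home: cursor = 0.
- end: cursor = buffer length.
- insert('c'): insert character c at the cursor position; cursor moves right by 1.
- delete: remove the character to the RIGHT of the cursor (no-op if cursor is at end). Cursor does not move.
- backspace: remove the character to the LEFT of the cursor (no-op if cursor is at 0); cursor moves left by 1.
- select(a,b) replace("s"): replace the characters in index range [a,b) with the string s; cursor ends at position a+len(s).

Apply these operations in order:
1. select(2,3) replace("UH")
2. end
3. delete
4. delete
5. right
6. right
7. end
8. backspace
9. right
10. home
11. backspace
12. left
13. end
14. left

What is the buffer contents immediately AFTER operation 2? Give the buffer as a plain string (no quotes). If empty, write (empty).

Answer: ROUHJ

Derivation:
After op 1 (select(2,3) replace("UH")): buf='ROUHJ' cursor=4
After op 2 (end): buf='ROUHJ' cursor=5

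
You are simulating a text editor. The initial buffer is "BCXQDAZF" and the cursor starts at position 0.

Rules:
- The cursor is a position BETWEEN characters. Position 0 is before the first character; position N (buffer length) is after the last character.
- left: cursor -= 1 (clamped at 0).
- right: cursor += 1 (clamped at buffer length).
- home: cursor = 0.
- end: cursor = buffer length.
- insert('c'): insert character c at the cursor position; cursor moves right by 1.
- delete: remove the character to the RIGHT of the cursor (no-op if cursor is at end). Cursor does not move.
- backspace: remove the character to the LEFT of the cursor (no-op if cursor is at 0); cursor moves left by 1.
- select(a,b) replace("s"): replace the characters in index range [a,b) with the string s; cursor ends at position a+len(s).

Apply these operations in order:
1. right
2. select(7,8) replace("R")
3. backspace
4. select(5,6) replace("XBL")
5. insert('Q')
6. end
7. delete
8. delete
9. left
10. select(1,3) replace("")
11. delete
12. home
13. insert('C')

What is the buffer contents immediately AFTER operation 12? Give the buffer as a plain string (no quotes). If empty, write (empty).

After op 1 (right): buf='BCXQDAZF' cursor=1
After op 2 (select(7,8) replace("R")): buf='BCXQDAZR' cursor=8
After op 3 (backspace): buf='BCXQDAZ' cursor=7
After op 4 (select(5,6) replace("XBL")): buf='BCXQDXBLZ' cursor=8
After op 5 (insert('Q')): buf='BCXQDXBLQZ' cursor=9
After op 6 (end): buf='BCXQDXBLQZ' cursor=10
After op 7 (delete): buf='BCXQDXBLQZ' cursor=10
After op 8 (delete): buf='BCXQDXBLQZ' cursor=10
After op 9 (left): buf='BCXQDXBLQZ' cursor=9
After op 10 (select(1,3) replace("")): buf='BQDXBLQZ' cursor=1
After op 11 (delete): buf='BDXBLQZ' cursor=1
After op 12 (home): buf='BDXBLQZ' cursor=0

Answer: BDXBLQZ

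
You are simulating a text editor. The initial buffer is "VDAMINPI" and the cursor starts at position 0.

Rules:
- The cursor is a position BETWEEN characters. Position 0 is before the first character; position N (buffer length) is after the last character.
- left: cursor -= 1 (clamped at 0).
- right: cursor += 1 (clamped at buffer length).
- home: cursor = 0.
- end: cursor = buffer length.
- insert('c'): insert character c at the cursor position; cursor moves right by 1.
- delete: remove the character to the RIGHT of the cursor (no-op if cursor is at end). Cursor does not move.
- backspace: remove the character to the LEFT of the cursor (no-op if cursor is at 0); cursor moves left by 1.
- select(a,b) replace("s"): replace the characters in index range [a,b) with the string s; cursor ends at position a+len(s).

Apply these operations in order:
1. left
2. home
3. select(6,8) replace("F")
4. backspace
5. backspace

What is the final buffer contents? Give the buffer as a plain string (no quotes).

Answer: VDAMI

Derivation:
After op 1 (left): buf='VDAMINPI' cursor=0
After op 2 (home): buf='VDAMINPI' cursor=0
After op 3 (select(6,8) replace("F")): buf='VDAMINF' cursor=7
After op 4 (backspace): buf='VDAMIN' cursor=6
After op 5 (backspace): buf='VDAMI' cursor=5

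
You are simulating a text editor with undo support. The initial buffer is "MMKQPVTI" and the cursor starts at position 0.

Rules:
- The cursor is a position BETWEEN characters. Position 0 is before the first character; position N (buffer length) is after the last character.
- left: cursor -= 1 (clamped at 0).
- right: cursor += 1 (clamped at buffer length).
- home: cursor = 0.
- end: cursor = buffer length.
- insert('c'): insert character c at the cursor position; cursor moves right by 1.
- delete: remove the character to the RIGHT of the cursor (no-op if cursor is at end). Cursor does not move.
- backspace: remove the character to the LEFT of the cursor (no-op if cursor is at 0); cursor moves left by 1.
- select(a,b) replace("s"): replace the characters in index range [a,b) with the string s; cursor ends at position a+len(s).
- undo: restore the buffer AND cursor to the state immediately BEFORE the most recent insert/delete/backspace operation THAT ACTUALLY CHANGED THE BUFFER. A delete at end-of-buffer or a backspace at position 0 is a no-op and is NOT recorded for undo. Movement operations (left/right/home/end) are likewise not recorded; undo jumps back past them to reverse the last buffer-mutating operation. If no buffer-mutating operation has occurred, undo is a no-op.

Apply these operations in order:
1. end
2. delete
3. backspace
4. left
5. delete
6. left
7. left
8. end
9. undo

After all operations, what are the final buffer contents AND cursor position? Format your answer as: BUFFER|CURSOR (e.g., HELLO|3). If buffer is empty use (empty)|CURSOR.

After op 1 (end): buf='MMKQPVTI' cursor=8
After op 2 (delete): buf='MMKQPVTI' cursor=8
After op 3 (backspace): buf='MMKQPVT' cursor=7
After op 4 (left): buf='MMKQPVT' cursor=6
After op 5 (delete): buf='MMKQPV' cursor=6
After op 6 (left): buf='MMKQPV' cursor=5
After op 7 (left): buf='MMKQPV' cursor=4
After op 8 (end): buf='MMKQPV' cursor=6
After op 9 (undo): buf='MMKQPVT' cursor=6

Answer: MMKQPVT|6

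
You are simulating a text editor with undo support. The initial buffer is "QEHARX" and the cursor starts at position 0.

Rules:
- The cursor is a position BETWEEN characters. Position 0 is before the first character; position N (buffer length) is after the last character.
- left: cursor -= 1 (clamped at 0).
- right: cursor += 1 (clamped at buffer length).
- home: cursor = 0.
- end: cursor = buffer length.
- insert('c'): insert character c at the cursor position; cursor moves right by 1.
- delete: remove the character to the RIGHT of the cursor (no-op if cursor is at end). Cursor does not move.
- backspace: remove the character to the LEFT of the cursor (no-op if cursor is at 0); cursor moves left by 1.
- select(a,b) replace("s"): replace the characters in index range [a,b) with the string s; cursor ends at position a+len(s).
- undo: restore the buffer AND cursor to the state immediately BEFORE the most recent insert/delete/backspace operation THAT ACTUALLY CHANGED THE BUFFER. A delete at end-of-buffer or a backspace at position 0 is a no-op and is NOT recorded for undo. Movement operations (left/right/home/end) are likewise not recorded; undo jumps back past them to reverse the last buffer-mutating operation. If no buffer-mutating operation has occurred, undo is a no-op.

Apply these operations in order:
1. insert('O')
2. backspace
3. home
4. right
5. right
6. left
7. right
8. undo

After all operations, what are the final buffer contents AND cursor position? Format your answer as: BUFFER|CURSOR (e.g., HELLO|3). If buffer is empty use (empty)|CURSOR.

Answer: OQEHARX|1

Derivation:
After op 1 (insert('O')): buf='OQEHARX' cursor=1
After op 2 (backspace): buf='QEHARX' cursor=0
After op 3 (home): buf='QEHARX' cursor=0
After op 4 (right): buf='QEHARX' cursor=1
After op 5 (right): buf='QEHARX' cursor=2
After op 6 (left): buf='QEHARX' cursor=1
After op 7 (right): buf='QEHARX' cursor=2
After op 8 (undo): buf='OQEHARX' cursor=1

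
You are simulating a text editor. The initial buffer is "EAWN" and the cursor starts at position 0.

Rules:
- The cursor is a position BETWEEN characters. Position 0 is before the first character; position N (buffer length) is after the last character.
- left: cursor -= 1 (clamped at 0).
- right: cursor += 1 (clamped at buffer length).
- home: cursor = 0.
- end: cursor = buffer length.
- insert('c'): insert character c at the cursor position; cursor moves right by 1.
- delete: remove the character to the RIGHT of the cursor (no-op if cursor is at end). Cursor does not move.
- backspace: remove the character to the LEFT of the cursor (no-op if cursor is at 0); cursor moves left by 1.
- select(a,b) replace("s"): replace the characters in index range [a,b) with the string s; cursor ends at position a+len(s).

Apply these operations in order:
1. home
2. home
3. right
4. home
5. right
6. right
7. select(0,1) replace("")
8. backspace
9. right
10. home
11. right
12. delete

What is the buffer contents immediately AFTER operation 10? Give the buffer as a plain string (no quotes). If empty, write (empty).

After op 1 (home): buf='EAWN' cursor=0
After op 2 (home): buf='EAWN' cursor=0
After op 3 (right): buf='EAWN' cursor=1
After op 4 (home): buf='EAWN' cursor=0
After op 5 (right): buf='EAWN' cursor=1
After op 6 (right): buf='EAWN' cursor=2
After op 7 (select(0,1) replace("")): buf='AWN' cursor=0
After op 8 (backspace): buf='AWN' cursor=0
After op 9 (right): buf='AWN' cursor=1
After op 10 (home): buf='AWN' cursor=0

Answer: AWN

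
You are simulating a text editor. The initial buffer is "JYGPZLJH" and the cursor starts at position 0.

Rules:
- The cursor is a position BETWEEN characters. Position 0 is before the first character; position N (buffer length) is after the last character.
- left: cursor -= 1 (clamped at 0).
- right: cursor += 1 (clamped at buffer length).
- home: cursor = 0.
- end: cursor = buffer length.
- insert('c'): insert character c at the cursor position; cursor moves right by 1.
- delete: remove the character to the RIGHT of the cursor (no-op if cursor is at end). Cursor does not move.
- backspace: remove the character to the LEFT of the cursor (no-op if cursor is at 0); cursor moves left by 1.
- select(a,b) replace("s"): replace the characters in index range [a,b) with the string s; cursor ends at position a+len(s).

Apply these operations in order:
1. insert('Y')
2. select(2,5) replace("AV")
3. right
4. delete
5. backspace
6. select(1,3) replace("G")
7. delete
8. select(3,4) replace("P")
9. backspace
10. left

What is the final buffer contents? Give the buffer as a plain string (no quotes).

After op 1 (insert('Y')): buf='YJYGPZLJH' cursor=1
After op 2 (select(2,5) replace("AV")): buf='YJAVZLJH' cursor=4
After op 3 (right): buf='YJAVZLJH' cursor=5
After op 4 (delete): buf='YJAVZJH' cursor=5
After op 5 (backspace): buf='YJAVJH' cursor=4
After op 6 (select(1,3) replace("G")): buf='YGVJH' cursor=2
After op 7 (delete): buf='YGJH' cursor=2
After op 8 (select(3,4) replace("P")): buf='YGJP' cursor=4
After op 9 (backspace): buf='YGJ' cursor=3
After op 10 (left): buf='YGJ' cursor=2

Answer: YGJ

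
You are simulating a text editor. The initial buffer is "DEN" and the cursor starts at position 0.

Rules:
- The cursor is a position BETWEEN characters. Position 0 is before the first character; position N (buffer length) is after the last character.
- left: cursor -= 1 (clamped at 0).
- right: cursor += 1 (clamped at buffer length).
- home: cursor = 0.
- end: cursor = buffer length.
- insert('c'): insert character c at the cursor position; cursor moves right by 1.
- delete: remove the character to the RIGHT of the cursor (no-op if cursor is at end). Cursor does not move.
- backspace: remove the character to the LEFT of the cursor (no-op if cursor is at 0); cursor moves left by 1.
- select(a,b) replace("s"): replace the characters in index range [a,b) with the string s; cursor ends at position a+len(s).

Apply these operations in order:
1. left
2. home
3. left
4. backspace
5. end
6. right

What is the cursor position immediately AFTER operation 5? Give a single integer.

After op 1 (left): buf='DEN' cursor=0
After op 2 (home): buf='DEN' cursor=0
After op 3 (left): buf='DEN' cursor=0
After op 4 (backspace): buf='DEN' cursor=0
After op 5 (end): buf='DEN' cursor=3

Answer: 3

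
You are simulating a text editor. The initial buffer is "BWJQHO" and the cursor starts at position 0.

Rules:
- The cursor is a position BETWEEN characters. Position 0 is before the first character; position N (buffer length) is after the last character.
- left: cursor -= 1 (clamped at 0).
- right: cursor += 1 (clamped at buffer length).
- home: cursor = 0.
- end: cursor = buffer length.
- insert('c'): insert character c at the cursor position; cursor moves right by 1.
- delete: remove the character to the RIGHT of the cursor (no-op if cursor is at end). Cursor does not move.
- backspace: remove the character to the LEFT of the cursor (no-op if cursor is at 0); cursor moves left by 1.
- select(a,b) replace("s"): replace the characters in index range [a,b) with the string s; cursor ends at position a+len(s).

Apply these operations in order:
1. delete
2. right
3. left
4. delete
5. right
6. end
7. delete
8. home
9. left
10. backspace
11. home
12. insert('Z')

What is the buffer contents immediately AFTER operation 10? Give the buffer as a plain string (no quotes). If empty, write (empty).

After op 1 (delete): buf='WJQHO' cursor=0
After op 2 (right): buf='WJQHO' cursor=1
After op 3 (left): buf='WJQHO' cursor=0
After op 4 (delete): buf='JQHO' cursor=0
After op 5 (right): buf='JQHO' cursor=1
After op 6 (end): buf='JQHO' cursor=4
After op 7 (delete): buf='JQHO' cursor=4
After op 8 (home): buf='JQHO' cursor=0
After op 9 (left): buf='JQHO' cursor=0
After op 10 (backspace): buf='JQHO' cursor=0

Answer: JQHO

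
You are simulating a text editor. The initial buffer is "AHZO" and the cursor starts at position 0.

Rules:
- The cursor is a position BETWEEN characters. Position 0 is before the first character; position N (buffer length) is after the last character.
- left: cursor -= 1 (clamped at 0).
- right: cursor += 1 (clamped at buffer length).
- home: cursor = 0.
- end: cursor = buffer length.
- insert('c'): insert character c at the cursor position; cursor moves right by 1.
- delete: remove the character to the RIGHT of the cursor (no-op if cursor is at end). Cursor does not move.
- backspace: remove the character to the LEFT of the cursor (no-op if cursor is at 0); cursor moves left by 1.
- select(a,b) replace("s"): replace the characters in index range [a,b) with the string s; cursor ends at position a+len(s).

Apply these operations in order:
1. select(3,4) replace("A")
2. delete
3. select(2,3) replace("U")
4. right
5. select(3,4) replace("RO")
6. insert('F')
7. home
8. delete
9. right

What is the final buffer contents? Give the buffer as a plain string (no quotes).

Answer: HUROF

Derivation:
After op 1 (select(3,4) replace("A")): buf='AHZA' cursor=4
After op 2 (delete): buf='AHZA' cursor=4
After op 3 (select(2,3) replace("U")): buf='AHUA' cursor=3
After op 4 (right): buf='AHUA' cursor=4
After op 5 (select(3,4) replace("RO")): buf='AHURO' cursor=5
After op 6 (insert('F')): buf='AHUROF' cursor=6
After op 7 (home): buf='AHUROF' cursor=0
After op 8 (delete): buf='HUROF' cursor=0
After op 9 (right): buf='HUROF' cursor=1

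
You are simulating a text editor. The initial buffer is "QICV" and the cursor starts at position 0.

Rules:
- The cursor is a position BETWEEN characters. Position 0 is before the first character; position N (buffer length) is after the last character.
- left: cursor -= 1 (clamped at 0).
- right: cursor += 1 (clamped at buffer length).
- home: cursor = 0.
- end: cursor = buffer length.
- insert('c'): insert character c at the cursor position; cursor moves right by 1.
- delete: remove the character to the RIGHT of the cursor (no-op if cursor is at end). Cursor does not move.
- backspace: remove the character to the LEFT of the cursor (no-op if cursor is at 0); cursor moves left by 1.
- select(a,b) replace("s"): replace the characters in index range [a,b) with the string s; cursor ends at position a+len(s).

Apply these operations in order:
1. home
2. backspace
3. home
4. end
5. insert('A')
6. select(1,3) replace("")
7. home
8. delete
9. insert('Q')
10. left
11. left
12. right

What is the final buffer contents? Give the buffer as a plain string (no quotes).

Answer: QVA

Derivation:
After op 1 (home): buf='QICV' cursor=0
After op 2 (backspace): buf='QICV' cursor=0
After op 3 (home): buf='QICV' cursor=0
After op 4 (end): buf='QICV' cursor=4
After op 5 (insert('A')): buf='QICVA' cursor=5
After op 6 (select(1,3) replace("")): buf='QVA' cursor=1
After op 7 (home): buf='QVA' cursor=0
After op 8 (delete): buf='VA' cursor=0
After op 9 (insert('Q')): buf='QVA' cursor=1
After op 10 (left): buf='QVA' cursor=0
After op 11 (left): buf='QVA' cursor=0
After op 12 (right): buf='QVA' cursor=1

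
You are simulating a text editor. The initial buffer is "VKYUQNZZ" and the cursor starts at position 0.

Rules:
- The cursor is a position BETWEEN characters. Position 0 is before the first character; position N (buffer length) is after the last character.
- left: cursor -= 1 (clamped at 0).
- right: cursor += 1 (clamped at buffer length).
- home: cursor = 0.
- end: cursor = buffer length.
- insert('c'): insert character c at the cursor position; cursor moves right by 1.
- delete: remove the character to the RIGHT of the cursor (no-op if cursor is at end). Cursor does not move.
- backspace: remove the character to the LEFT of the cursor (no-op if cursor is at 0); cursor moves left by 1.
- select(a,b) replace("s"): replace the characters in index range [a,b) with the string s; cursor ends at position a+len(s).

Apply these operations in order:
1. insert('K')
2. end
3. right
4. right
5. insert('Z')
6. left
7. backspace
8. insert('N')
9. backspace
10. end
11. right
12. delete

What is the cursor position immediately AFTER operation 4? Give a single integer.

After op 1 (insert('K')): buf='KVKYUQNZZ' cursor=1
After op 2 (end): buf='KVKYUQNZZ' cursor=9
After op 3 (right): buf='KVKYUQNZZ' cursor=9
After op 4 (right): buf='KVKYUQNZZ' cursor=9

Answer: 9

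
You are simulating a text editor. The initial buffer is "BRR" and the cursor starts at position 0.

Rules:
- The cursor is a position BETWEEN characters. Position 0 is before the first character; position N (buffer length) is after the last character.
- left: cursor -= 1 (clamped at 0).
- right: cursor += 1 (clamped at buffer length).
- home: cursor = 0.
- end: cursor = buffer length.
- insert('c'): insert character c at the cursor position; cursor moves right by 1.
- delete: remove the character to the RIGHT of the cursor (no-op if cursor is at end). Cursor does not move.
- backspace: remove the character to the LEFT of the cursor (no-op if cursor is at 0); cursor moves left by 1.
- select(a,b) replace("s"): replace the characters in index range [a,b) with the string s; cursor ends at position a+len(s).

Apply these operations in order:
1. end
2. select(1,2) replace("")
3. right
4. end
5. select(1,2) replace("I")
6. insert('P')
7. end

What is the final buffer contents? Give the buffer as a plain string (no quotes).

Answer: BIP

Derivation:
After op 1 (end): buf='BRR' cursor=3
After op 2 (select(1,2) replace("")): buf='BR' cursor=1
After op 3 (right): buf='BR' cursor=2
After op 4 (end): buf='BR' cursor=2
After op 5 (select(1,2) replace("I")): buf='BI' cursor=2
After op 6 (insert('P')): buf='BIP' cursor=3
After op 7 (end): buf='BIP' cursor=3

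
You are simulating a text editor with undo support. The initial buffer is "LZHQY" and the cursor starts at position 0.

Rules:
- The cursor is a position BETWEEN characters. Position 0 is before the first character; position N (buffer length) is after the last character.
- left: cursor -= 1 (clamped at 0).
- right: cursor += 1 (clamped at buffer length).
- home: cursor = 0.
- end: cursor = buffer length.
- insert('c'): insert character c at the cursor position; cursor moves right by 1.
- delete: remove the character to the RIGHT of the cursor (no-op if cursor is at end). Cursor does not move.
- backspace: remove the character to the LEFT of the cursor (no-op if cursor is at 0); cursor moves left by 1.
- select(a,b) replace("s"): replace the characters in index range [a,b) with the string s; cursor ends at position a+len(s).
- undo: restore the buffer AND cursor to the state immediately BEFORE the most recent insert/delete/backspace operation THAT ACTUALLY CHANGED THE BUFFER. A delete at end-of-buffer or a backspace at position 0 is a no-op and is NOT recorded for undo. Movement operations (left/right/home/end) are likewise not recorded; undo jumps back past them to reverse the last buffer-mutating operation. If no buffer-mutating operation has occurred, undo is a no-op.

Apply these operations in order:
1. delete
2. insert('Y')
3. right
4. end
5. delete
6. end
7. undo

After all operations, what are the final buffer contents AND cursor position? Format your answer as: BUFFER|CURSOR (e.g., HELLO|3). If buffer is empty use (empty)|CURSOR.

After op 1 (delete): buf='ZHQY' cursor=0
After op 2 (insert('Y')): buf='YZHQY' cursor=1
After op 3 (right): buf='YZHQY' cursor=2
After op 4 (end): buf='YZHQY' cursor=5
After op 5 (delete): buf='YZHQY' cursor=5
After op 6 (end): buf='YZHQY' cursor=5
After op 7 (undo): buf='ZHQY' cursor=0

Answer: ZHQY|0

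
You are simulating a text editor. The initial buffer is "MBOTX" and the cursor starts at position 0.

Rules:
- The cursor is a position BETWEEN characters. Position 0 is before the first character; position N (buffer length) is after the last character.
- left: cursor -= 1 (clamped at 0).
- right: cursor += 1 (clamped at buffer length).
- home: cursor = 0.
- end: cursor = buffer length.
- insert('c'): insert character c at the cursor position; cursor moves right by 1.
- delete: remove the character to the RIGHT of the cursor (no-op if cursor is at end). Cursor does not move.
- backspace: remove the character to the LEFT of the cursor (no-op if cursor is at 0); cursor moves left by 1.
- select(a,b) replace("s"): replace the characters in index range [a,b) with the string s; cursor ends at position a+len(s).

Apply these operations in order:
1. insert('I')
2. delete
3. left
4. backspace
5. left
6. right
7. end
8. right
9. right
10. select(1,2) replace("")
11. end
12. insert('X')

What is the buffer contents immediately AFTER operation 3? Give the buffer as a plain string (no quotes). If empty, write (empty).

After op 1 (insert('I')): buf='IMBOTX' cursor=1
After op 2 (delete): buf='IBOTX' cursor=1
After op 3 (left): buf='IBOTX' cursor=0

Answer: IBOTX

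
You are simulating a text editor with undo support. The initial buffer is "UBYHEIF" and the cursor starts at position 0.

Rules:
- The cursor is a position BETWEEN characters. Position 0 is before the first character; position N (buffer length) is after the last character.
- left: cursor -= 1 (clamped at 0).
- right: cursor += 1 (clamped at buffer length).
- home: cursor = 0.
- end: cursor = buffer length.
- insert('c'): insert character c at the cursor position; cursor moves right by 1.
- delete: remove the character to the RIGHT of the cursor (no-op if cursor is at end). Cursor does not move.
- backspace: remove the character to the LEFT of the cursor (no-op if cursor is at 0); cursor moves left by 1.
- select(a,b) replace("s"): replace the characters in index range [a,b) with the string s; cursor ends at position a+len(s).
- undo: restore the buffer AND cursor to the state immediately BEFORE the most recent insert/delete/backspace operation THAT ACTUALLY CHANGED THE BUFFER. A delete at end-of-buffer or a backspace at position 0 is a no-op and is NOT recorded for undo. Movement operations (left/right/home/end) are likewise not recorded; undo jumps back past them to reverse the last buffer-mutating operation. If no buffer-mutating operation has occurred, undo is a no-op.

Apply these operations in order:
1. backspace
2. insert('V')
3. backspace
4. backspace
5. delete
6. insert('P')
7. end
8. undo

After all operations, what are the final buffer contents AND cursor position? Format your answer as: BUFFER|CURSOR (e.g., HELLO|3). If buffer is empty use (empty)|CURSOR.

Answer: BYHEIF|0

Derivation:
After op 1 (backspace): buf='UBYHEIF' cursor=0
After op 2 (insert('V')): buf='VUBYHEIF' cursor=1
After op 3 (backspace): buf='UBYHEIF' cursor=0
After op 4 (backspace): buf='UBYHEIF' cursor=0
After op 5 (delete): buf='BYHEIF' cursor=0
After op 6 (insert('P')): buf='PBYHEIF' cursor=1
After op 7 (end): buf='PBYHEIF' cursor=7
After op 8 (undo): buf='BYHEIF' cursor=0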